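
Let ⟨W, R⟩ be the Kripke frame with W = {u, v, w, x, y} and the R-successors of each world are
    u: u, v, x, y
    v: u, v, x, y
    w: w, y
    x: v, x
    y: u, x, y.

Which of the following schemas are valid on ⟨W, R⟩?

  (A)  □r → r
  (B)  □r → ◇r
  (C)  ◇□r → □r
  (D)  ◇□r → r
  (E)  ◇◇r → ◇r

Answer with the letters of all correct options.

R is reflexive: each world relates to itself.
R is not symmetric: u R x but not x R u.
R is not transitive: w R y and y R u but not w R u.
R is not euclidean: u R x and u R u but not x R u.
R is serial: every world has an R-successor.
(A) □r → r is axiom T; it is valid on a frame exactly when R is reflexive. R is reflexive, so valid.
(B) □r → ◇r is axiom D, which corresponds to seriality. R is serial — valid.
(C) ◇□r → □r (the dual of axiom 5) characterises the euclidean frames. R is not euclidean — not valid.
(D) the dual of axiom B: valid iff R is symmetric. R is not symmetric — not valid.
(E) ◇◇r → ◇r (the dual of axiom 4) characterises the transitive frames. R is not transitive — not valid.

A, B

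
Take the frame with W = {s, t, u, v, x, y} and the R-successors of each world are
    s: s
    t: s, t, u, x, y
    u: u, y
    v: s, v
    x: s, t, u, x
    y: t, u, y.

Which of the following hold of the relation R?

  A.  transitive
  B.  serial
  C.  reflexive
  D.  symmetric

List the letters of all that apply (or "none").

(A) not transitive: u R y and y R t but not u R t.
(B) serial: every world has an R-successor.
(C) reflexive: each world relates to itself.
(D) not symmetric: t R s but not s R t.

B, C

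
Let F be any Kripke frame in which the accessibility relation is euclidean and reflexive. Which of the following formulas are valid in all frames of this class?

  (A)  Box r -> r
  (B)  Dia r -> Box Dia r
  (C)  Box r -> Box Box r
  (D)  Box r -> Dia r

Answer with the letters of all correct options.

A reflexive euclidean relation is also symmetric (from wRw and wRv the euclidean condition gives vRw) and hence transitive; it is an equivalence relation.
(A) Box r -> r is axiom T; it is valid on a frame exactly when R is reflexive. Every such R is reflexive, so valid.
(B) Dia r -> Box Dia r (axiom 5) characterises the euclidean frames. Every such R is euclidean — valid.
(C) Box r -> Box Box r is axiom 4, which corresponds to transitivity. Every such R is transitive — valid.
(D) Box r -> Dia r is axiom D; it is valid on a frame exactly when R is serial. Every such R is serial, so valid.

A, B, C, D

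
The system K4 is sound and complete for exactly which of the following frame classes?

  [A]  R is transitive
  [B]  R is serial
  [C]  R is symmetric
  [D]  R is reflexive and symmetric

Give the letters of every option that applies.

A

(A) K4 is sound and complete for exactly this class.
(B) this class determines D, not K4.
(C) this class determines KB, not K4.
(D) this class determines B (= KTB), not K4.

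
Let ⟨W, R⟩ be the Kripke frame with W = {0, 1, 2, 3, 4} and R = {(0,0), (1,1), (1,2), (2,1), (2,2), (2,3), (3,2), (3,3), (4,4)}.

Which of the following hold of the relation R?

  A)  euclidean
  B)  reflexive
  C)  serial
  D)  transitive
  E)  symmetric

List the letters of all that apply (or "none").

(A) not euclidean: 2 R 1 and 2 R 3 but not 1 R 3.
(B) reflexive: each world relates to itself.
(C) serial: every world has an R-successor.
(D) not transitive: 1 R 2 and 2 R 3 but not 1 R 3.
(E) symmetric: every R-edge is matched by its reverse.

B, C, E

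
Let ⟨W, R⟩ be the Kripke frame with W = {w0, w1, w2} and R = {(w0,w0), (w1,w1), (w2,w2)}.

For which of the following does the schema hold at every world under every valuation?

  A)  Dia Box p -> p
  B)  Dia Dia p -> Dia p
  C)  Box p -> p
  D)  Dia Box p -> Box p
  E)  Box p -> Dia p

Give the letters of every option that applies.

A, B, C, D, E

R is reflexive: each world relates to itself.
R is symmetric: every R-edge is matched by its reverse.
R is transitive: R is closed under composition.
R is euclidean: any two R-successors of the same world are R-related.
R is serial: every world has an R-successor.
(A) Dia Box p -> p is the dual of axiom B, which corresponds to symmetry. R is symmetric — valid.
(B) Dia Dia p -> Dia p is the dual of axiom 4; it is valid on a frame exactly when R is transitive. R is transitive, so valid.
(C) Box p -> p is axiom T; it is valid on a frame exactly when R is reflexive. R is reflexive, so valid.
(D) Dia Box p -> Box p (the dual of axiom 5) characterises the euclidean frames. R is euclidean — valid.
(E) Box p -> Dia p is axiom D; it is valid on a frame exactly when R is serial. R is serial, so valid.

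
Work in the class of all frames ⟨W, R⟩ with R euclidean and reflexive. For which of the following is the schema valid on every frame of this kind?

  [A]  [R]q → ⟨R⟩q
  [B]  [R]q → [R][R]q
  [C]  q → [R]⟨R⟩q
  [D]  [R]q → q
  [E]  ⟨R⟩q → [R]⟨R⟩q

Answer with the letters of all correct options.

A, B, C, D, E

A reflexive euclidean relation is also symmetric (from wRw and wRv the euclidean condition gives vRw) and hence transitive; it is an equivalence relation.
(A) axiom D: valid iff R is serial. Every such R is serial — valid.
(B) axiom 4: valid iff R is transitive. Every such R is transitive — valid.
(C) axiom B: valid iff R is symmetric. Every such R is symmetric — valid.
(D) [R]q → q (axiom T) characterises the reflexive frames. Every such R is reflexive — valid.
(E) ⟨R⟩q → [R]⟨R⟩q (axiom 5) characterises the euclidean frames. Every such R is euclidean — valid.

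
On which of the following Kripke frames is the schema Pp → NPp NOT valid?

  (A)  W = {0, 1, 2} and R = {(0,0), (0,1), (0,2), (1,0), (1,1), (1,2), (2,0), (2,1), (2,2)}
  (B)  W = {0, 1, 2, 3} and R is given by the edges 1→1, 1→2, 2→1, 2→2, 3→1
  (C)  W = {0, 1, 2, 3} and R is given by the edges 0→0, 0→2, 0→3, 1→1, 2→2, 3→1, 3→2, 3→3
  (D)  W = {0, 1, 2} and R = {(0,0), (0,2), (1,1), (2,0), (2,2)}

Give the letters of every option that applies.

C

The schema Pp → NPp is axiom 5; it is valid on a frame iff R is euclidean.
(A) R is euclidean (any two R-successors of the same world are R-related), so the schema is valid here.
(B) R is euclidean (any two R-successors of the same world are R-related), so the schema is valid here.
(C) R is not euclidean (0 R 2 and 0 R 0 but not 2 R 0), so the schema fails here.
(D) R is euclidean (any two R-successors of the same world are R-related), so the schema is valid here.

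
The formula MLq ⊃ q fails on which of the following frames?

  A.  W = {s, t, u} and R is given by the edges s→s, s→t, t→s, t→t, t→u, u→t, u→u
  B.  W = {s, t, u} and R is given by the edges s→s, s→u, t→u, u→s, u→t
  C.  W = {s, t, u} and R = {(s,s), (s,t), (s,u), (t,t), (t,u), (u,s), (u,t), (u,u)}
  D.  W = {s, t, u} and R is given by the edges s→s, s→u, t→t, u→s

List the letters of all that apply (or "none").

C

The schema MLq ⊃ q is the dual of axiom B; it is valid on a frame iff R is symmetric.
(A) R is symmetric (every R-edge is matched by its reverse), so the schema is valid here.
(B) R is symmetric (every R-edge is matched by its reverse), so the schema is valid here.
(C) R is not symmetric (s R t but not t R s), so the schema fails here.
(D) R is symmetric (every R-edge is matched by its reverse), so the schema is valid here.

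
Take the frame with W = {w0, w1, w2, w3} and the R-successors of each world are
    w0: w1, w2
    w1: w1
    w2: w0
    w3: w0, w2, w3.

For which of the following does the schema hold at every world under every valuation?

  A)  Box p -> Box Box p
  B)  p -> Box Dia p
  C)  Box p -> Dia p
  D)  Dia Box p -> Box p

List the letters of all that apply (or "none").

C

R is not symmetric: w0 R w1 but not w1 R w0.
R is not transitive: w0 R w2 and w2 R w0 but not w0 R w0.
R is not euclidean: w0 R w1 and w0 R w2 but not w1 R w2.
R is serial: every world has an R-successor.
(A) Box p -> Box Box p (axiom 4) characterises the transitive frames. R is not transitive — not valid.
(B) p -> Box Dia p is axiom B; it is valid on a frame exactly when R is symmetric. R is not symmetric, so not valid.
(C) Box p -> Dia p is axiom D; it is valid on a frame exactly when R is serial. R is serial, so valid.
(D) Dia Box p -> Box p (the dual of axiom 5) characterises the euclidean frames. R is not euclidean — not valid.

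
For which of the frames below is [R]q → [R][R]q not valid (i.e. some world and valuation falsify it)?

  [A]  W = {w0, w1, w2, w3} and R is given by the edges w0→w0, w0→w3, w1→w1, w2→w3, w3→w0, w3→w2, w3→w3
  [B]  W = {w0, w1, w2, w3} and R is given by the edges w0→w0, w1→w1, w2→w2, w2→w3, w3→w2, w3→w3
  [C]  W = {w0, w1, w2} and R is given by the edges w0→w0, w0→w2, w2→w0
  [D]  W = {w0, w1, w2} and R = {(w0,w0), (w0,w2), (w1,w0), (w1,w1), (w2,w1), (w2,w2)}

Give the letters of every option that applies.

A, C, D

The schema [R]q → [R][R]q is axiom 4; it is valid on a frame iff R is transitive.
(A) R is not transitive (w0 R w3 and w3 R w2 but not w0 R w2), so the schema fails here.
(B) R is transitive (R is closed under composition), so the schema is valid here.
(C) R is not transitive (w2 R w0 and w0 R w2 but not w2 R w2), so the schema fails here.
(D) R is not transitive (w0 R w2 and w2 R w1 but not w0 R w1), so the schema fails here.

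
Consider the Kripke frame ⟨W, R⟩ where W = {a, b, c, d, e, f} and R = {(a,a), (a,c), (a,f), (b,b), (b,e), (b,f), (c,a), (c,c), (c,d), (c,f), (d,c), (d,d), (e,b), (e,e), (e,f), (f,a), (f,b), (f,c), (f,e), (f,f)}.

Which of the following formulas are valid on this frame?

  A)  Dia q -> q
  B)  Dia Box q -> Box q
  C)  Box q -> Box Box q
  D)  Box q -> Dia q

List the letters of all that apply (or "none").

D

R is not transitive: a R c and c R d but not a R d.
R is not euclidean: c R a and c R d but not a R d.
R is serial: every world has an R-successor.
R is not a subset of the identity: a R c with a ≠ c.
(A) Dia q -> q is valid only on frames where every R-edge is a self-loop. Here R ⊄ identity — not valid.
(B) the dual of axiom 5: valid iff R is euclidean. R is not euclidean — not valid.
(C) Box q -> Box Box q is axiom 4, which corresponds to transitivity. R is not transitive — not valid.
(D) axiom D: valid iff R is serial. R is serial — valid.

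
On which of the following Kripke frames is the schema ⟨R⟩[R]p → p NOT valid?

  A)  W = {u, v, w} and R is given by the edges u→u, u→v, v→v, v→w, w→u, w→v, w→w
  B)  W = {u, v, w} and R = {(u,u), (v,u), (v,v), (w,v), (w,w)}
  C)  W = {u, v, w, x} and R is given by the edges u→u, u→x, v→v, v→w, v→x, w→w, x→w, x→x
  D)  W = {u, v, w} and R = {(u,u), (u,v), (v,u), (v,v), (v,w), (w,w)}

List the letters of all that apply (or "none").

The schema ⟨R⟩[R]p → p is the dual of axiom B; it is valid on a frame iff R is symmetric.
(A) R is not symmetric (u R v but not v R u), so the schema fails here.
(B) R is not symmetric (v R u but not u R v), so the schema fails here.
(C) R is not symmetric (u R x but not x R u), so the schema fails here.
(D) R is not symmetric (v R w but not w R v), so the schema fails here.

A, B, C, D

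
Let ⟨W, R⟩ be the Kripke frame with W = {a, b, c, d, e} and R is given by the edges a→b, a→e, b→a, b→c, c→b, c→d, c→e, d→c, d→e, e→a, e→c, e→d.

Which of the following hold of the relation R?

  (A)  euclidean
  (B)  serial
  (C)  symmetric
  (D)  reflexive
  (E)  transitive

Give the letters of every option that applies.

B, C

(A) not euclidean: a R b and a R e but not b R e.
(B) serial: every world has an R-successor.
(C) symmetric: every R-edge is matched by its reverse.
(D) not reflexive: not a R a.
(E) not transitive: a R b and b R a but not a R a.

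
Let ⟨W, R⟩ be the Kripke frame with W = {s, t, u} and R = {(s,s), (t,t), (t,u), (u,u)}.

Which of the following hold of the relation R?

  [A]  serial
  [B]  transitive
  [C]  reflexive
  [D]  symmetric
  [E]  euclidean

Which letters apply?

(A) serial: every world has an R-successor.
(B) transitive: R is closed under composition.
(C) reflexive: each world relates to itself.
(D) not symmetric: t R u but not u R t.
(E) not euclidean: t R u and t R t but not u R t.

A, B, C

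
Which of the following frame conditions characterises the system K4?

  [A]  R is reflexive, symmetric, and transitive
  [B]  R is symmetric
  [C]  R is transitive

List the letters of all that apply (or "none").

C

(A) this class determines S5, not K4.
(B) this class determines KB, not K4.
(C) K4 is sound and complete for exactly this class.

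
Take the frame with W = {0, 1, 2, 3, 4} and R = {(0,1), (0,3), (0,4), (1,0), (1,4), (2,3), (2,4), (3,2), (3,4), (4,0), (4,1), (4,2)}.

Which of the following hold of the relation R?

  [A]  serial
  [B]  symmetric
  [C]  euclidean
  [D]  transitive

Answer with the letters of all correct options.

A

(A) serial: every world has an R-successor.
(B) not symmetric: 0 R 3 but not 3 R 0.
(C) not euclidean: 0 R 1 and 0 R 3 but not 1 R 3.
(D) not transitive: 0 R 1 and 1 R 0 but not 0 R 0.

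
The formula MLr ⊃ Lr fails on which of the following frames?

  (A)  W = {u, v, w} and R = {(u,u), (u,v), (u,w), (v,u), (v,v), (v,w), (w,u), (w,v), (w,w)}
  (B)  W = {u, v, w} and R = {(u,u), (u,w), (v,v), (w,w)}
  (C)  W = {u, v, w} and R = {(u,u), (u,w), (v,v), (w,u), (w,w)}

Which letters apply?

The schema MLr ⊃ Lr is the dual of axiom 5; it is valid on a frame iff R is euclidean.
(A) R is euclidean (any two R-successors of the same world are R-related), so the schema is valid here.
(B) R is not euclidean (u R w and u R u but not w R u), so the schema fails here.
(C) R is euclidean (any two R-successors of the same world are R-related), so the schema is valid here.

B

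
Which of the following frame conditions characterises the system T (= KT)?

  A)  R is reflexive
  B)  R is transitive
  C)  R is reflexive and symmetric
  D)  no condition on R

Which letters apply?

A

(A) T (= KT) is sound and complete for exactly this class.
(B) this class determines K4, not T (= KT).
(C) this class determines B (= KTB), not T (= KT).
(D) this class determines K, not T (= KT).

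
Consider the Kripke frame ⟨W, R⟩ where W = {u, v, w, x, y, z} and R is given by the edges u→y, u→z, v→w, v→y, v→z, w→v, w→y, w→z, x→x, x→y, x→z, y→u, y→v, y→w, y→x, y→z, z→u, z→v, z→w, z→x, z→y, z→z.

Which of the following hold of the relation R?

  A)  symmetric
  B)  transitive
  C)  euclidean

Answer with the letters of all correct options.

(A) symmetric: every R-edge is matched by its reverse.
(B) not transitive: u R y and y R u but not u R u.
(C) not euclidean: y R u and y R v but not u R v.

A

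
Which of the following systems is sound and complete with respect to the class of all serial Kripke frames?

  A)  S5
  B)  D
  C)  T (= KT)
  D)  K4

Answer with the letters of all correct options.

B

(A) S5 is determined by the class of reflexive, symmetric, and transitive frames.
(B) D is determined by exactly this class.
(C) T (= KT) is determined by the class of reflexive frames.
(D) K4 is determined by the class of transitive frames.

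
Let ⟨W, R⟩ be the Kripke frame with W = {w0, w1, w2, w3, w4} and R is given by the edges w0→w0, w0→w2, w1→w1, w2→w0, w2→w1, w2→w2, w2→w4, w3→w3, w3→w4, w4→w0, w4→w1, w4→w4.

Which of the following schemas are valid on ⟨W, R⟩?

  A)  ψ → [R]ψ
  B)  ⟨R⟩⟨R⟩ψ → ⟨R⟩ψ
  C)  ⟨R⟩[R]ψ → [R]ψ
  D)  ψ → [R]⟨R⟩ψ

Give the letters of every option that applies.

R is not symmetric: w2 R w1 but not w1 R w2.
R is not transitive: w0 R w2 and w2 R w1 but not w0 R w1.
R is not euclidean: w2 R w0 and w2 R w1 but not w0 R w1.
R is not a subset of the identity: w0 R w2 with w0 ≠ w2.
(A) ψ → [R]ψ (equivalent to ◇p→p) corresponds to R being a subset of the identity. Here R ⊄ identity, so not valid.
(B) ⟨R⟩⟨R⟩ψ → ⟨R⟩ψ (the dual of axiom 4) characterises the transitive frames. R is not transitive — not valid.
(C) ⟨R⟩[R]ψ → [R]ψ (the dual of axiom 5) characterises the euclidean frames. R is not euclidean — not valid.
(D) ψ → [R]⟨R⟩ψ (axiom B) characterises the symmetric frames. R is not symmetric — not valid.

none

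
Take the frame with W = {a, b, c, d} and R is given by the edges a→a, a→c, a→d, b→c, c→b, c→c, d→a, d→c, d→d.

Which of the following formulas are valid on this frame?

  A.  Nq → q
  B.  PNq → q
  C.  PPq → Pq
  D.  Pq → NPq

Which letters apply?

none

R is not reflexive: not b R b.
R is not symmetric: a R c but not c R a.
R is not transitive: a R c and c R b but not a R b.
R is not euclidean: a R c and a R a but not c R a.
(A) Nq → q is axiom T; it is valid on a frame exactly when R is reflexive. R is not reflexive, so not valid.
(B) PNq → q (the dual of axiom B) characterises the symmetric frames. R is not symmetric — not valid.
(C) the dual of axiom 4: valid iff R is transitive. R is not transitive — not valid.
(D) Pq → NPq is axiom 5, which corresponds to the euclidean property. R is not euclidean — not valid.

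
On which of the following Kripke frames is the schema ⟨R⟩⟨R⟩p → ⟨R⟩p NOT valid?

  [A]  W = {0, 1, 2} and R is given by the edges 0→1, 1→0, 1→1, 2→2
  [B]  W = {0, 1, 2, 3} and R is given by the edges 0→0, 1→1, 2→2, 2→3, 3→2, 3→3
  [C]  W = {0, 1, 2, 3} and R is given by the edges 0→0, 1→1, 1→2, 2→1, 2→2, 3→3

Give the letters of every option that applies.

The schema ⟨R⟩⟨R⟩p → ⟨R⟩p is the dual of axiom 4; it is valid on a frame iff R is transitive.
(A) R is not transitive (0 R 1 and 1 R 0 but not 0 R 0), so the schema fails here.
(B) R is transitive (R is closed under composition), so the schema is valid here.
(C) R is transitive (R is closed under composition), so the schema is valid here.

A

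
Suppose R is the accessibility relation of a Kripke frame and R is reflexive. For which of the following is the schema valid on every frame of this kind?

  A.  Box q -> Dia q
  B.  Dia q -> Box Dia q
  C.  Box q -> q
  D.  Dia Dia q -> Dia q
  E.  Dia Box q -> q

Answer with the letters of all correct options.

A, C

A reflexive relation is serial.
(A) Box q -> Dia q is axiom D; it is valid on a frame exactly when R is serial. Every such R is serial, so valid.
(B) Dia q -> Box Dia q (axiom 5) characterises the euclidean frames. Such an R need not be euclidean — not valid.
(C) axiom T: valid iff R is reflexive. Every such R is reflexive — valid.
(D) the dual of axiom 4: valid iff R is transitive. Such an R need not be transitive — not valid.
(E) Dia Box q -> q (the dual of axiom B) characterises the symmetric frames. Such an R need not be symmetric — not valid.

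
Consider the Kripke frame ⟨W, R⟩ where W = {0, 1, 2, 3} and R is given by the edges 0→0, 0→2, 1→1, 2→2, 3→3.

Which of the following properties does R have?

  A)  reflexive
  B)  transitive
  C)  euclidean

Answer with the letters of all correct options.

(A) reflexive: each world relates to itself.
(B) transitive: R is closed under composition.
(C) not euclidean: 0 R 2 and 0 R 0 but not 2 R 0.

A, B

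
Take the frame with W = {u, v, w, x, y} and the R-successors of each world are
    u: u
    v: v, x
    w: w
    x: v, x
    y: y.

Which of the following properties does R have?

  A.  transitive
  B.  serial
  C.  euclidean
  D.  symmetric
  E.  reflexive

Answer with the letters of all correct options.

A, B, C, D, E

(A) transitive: R is closed under composition.
(B) serial: every world has an R-successor.
(C) euclidean: any two R-successors of the same world are R-related.
(D) symmetric: every R-edge is matched by its reverse.
(E) reflexive: each world relates to itself.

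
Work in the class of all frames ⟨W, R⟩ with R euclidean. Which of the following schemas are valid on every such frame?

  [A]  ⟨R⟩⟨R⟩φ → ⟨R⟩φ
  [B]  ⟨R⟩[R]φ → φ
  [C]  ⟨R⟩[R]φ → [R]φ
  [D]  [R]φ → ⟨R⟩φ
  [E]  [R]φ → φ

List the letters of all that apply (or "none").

C

(A) the dual of axiom 4: valid iff R is transitive. Such an R need not be transitive — not valid.
(B) ⟨R⟩[R]φ → φ is the dual of axiom B, which corresponds to symmetry. Such an R need not be symmetric — not valid.
(C) ⟨R⟩[R]φ → [R]φ is the dual of axiom 5, which corresponds to the euclidean property. Every such R is euclidean — valid.
(D) axiom D: valid iff R is serial. Such an R need not be serial — not valid.
(E) [R]φ → φ (axiom T) characterises the reflexive frames. Such an R need not be reflexive — not valid.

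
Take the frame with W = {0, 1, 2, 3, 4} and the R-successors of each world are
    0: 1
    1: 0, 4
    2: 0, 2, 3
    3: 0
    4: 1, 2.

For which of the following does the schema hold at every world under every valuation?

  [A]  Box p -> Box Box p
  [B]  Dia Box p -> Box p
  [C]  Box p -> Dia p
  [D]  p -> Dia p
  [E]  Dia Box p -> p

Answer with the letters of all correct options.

C

R is not reflexive: not 0 R 0.
R is not symmetric: 2 R 0 but not 0 R 2.
R is not transitive: 0 R 1 and 1 R 0 but not 0 R 0.
R is not euclidean: 1 R 0 and 1 R 4 but not 0 R 4.
R is serial: every world has an R-successor.
(A) Box p -> Box Box p is axiom 4, which corresponds to transitivity. R is not transitive — not valid.
(B) Dia Box p -> Box p is the dual of axiom 5; it is valid on a frame exactly when R is euclidean. R is not euclidean, so not valid.
(C) axiom D: valid iff R is serial. R is serial — valid.
(D) p -> Dia p is the dual of axiom T; it is valid on a frame exactly when R is reflexive. R is not reflexive, so not valid.
(E) Dia Box p -> p (the dual of axiom B) characterises the symmetric frames. R is not symmetric — not valid.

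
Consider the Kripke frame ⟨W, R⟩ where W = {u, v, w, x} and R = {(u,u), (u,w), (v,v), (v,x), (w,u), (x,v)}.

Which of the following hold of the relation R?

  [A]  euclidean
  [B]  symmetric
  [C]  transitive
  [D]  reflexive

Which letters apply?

B

(A) not euclidean: u R w and u R w but not w R w.
(B) symmetric: every R-edge is matched by its reverse.
(C) not transitive: w R u and u R w but not w R w.
(D) not reflexive: not w R w.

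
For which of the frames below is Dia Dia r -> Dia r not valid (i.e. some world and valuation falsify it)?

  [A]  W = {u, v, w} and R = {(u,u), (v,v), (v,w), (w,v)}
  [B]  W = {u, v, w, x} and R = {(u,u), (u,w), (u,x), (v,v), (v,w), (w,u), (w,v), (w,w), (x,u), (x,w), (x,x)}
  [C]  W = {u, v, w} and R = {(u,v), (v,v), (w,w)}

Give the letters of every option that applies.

A, B

The schema Dia Dia r -> Dia r is the dual of axiom 4; it is valid on a frame iff R is transitive.
(A) R is not transitive (w R v and v R w but not w R w), so the schema fails here.
(B) R is not transitive (u R w and w R v but not u R v), so the schema fails here.
(C) R is transitive (R is closed under composition), so the schema is valid here.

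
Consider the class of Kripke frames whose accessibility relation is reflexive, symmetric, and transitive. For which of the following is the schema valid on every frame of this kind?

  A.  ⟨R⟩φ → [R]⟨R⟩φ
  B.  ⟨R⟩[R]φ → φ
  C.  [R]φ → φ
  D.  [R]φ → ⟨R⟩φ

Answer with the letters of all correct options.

A relation that is reflexive, symmetric, and transitive is also euclidean and serial.
(A) ⟨R⟩φ → [R]⟨R⟩φ is axiom 5; it is valid on a frame exactly when R is euclidean. Every such R is euclidean, so valid.
(B) the dual of axiom B: valid iff R is symmetric. Every such R is symmetric — valid.
(C) axiom T: valid iff R is reflexive. Every such R is reflexive — valid.
(D) [R]φ → ⟨R⟩φ is axiom D; it is valid on a frame exactly when R is serial. Every such R is serial, so valid.

A, B, C, D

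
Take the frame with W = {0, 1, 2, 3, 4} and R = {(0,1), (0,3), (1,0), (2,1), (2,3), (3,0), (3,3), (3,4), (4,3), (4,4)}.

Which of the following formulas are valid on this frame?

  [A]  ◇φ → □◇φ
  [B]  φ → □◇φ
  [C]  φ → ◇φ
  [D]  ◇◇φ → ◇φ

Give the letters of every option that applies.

R is not reflexive: not 0 R 0.
R is not symmetric: 2 R 1 but not 1 R 2.
R is not transitive: 0 R 1 and 1 R 0 but not 0 R 0.
R is not euclidean: 0 R 1 and 0 R 3 but not 1 R 3.
(A) ◇φ → □◇φ is axiom 5; it is valid on a frame exactly when R is euclidean. R is not euclidean, so not valid.
(B) φ → □◇φ is axiom B, which corresponds to symmetry. R is not symmetric — not valid.
(C) the dual of axiom T: valid iff R is reflexive. R is not reflexive — not valid.
(D) ◇◇φ → ◇φ is the dual of axiom 4, which corresponds to transitivity. R is not transitive — not valid.

none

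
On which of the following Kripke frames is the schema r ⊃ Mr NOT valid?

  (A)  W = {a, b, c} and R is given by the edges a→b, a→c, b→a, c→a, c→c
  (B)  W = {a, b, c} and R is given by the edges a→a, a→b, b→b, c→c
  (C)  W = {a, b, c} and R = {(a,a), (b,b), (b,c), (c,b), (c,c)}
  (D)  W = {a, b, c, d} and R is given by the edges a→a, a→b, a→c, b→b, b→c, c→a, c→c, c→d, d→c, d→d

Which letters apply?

The schema r ⊃ Mr is the dual of axiom T; it is valid on a frame iff R is reflexive.
(A) R is not reflexive (not a R a), so the schema fails here.
(B) R is reflexive (each world relates to itself), so the schema is valid here.
(C) R is reflexive (each world relates to itself), so the schema is valid here.
(D) R is reflexive (each world relates to itself), so the schema is valid here.

A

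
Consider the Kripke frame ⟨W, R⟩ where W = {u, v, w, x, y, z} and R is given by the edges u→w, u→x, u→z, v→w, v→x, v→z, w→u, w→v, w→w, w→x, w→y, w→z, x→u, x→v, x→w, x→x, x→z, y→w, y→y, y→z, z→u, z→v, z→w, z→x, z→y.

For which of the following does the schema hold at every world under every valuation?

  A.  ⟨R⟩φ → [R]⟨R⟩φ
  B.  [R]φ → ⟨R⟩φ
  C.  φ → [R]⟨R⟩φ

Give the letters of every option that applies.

R is symmetric: every R-edge is matched by its reverse.
R is not euclidean: w R u and w R v but not u R v.
R is serial: every world has an R-successor.
(A) axiom 5: valid iff R is euclidean. R is not euclidean — not valid.
(B) [R]φ → ⟨R⟩φ (axiom D) characterises the serial frames. R is serial — valid.
(C) axiom B: valid iff R is symmetric. R is symmetric — valid.

B, C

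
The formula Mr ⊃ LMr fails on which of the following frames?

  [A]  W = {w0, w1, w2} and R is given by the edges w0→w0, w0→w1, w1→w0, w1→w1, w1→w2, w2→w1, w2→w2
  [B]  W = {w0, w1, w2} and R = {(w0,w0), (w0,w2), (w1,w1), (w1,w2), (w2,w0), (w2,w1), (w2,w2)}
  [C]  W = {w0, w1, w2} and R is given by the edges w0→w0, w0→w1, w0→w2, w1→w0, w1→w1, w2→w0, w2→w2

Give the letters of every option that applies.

The schema Mr ⊃ LMr is axiom 5; it is valid on a frame iff R is euclidean.
(A) R is not euclidean (w1 R w0 and w1 R w2 but not w0 R w2), so the schema fails here.
(B) R is not euclidean (w2 R w0 and w2 R w1 but not w0 R w1), so the schema fails here.
(C) R is not euclidean (w0 R w1 and w0 R w2 but not w1 R w2), so the schema fails here.

A, B, C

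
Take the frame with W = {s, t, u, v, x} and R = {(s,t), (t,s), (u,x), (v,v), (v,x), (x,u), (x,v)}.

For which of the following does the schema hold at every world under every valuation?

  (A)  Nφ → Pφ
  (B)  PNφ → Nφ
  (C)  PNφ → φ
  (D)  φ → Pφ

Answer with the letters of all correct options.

A, C

R is not reflexive: not s R s.
R is symmetric: every R-edge is matched by its reverse.
R is not euclidean: x R u and x R v but not u R v.
R is serial: every world has an R-successor.
(A) Nφ → Pφ is axiom D, which corresponds to seriality. R is serial — valid.
(B) PNφ → Nφ is the dual of axiom 5; it is valid on a frame exactly when R is euclidean. R is not euclidean, so not valid.
(C) PNφ → φ is the dual of axiom B; it is valid on a frame exactly when R is symmetric. R is symmetric, so valid.
(D) φ → Pφ is the dual of axiom T, which corresponds to reflexivity. R is not reflexive — not valid.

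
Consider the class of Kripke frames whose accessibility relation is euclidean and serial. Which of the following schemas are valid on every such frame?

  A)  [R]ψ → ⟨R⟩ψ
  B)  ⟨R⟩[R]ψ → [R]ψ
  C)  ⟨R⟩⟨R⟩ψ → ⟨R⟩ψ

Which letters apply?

A, B

(A) [R]ψ → ⟨R⟩ψ is axiom D, which corresponds to seriality. Every such R is serial — valid.
(B) the dual of axiom 5: valid iff R is euclidean. Every such R is euclidean — valid.
(C) ⟨R⟩⟨R⟩ψ → ⟨R⟩ψ (the dual of axiom 4) characterises the transitive frames. Such an R need not be transitive — not valid.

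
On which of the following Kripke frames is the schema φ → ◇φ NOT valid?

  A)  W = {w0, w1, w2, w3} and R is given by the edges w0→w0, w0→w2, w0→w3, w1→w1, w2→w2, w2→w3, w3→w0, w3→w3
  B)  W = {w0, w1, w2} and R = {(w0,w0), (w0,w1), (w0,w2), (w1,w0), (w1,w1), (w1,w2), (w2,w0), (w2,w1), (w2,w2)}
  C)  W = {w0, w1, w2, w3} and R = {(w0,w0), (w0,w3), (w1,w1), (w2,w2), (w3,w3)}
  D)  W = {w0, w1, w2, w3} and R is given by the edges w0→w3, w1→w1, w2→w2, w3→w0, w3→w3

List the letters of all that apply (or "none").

The schema φ → ◇φ is the dual of axiom T; it is valid on a frame iff R is reflexive.
(A) R is reflexive (each world relates to itself), so the schema is valid here.
(B) R is reflexive (each world relates to itself), so the schema is valid here.
(C) R is reflexive (each world relates to itself), so the schema is valid here.
(D) R is not reflexive (not w0 R w0), so the schema fails here.

D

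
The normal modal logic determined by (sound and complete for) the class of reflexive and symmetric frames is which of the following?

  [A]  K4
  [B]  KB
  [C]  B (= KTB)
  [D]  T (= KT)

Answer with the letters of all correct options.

(A) K4 is determined by the class of transitive frames.
(B) KB is determined by the class of symmetric frames.
(C) B (= KTB) is determined by exactly this class.
(D) T (= KT) is determined by the class of reflexive frames.

C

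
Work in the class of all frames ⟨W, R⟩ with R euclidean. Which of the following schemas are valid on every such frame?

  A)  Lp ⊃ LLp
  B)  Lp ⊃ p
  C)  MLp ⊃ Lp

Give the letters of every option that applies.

C

(A) Lp ⊃ LLp (axiom 4) characterises the transitive frames. Such an R need not be transitive — not valid.
(B) Lp ⊃ p is axiom T; it is valid on a frame exactly when R is reflexive. Such an R need not be reflexive, so not valid.
(C) MLp ⊃ Lp is the dual of axiom 5; it is valid on a frame exactly when R is euclidean. Every such R is euclidean, so valid.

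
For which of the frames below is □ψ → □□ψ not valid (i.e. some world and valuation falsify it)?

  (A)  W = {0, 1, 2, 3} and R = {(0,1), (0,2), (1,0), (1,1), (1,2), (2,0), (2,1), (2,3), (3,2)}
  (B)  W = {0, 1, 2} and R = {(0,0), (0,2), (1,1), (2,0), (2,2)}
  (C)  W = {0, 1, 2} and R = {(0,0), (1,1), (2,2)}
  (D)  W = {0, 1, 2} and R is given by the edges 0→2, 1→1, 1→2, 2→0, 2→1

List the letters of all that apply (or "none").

A, D

The schema □ψ → □□ψ is axiom 4; it is valid on a frame iff R is transitive.
(A) R is not transitive (0 R 1 and 1 R 0 but not 0 R 0), so the schema fails here.
(B) R is transitive (R is closed under composition), so the schema is valid here.
(C) R is transitive (R is closed under composition), so the schema is valid here.
(D) R is not transitive (0 R 2 and 2 R 0 but not 0 R 0), so the schema fails here.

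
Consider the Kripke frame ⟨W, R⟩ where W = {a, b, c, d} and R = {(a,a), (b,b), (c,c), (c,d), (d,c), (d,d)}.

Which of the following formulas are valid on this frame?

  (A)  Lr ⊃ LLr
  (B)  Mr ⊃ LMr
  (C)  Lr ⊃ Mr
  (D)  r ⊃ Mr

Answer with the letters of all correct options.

R is reflexive: each world relates to itself.
R is transitive: R is closed under composition.
R is euclidean: any two R-successors of the same world are R-related.
R is serial: every world has an R-successor.
(A) axiom 4: valid iff R is transitive. R is transitive — valid.
(B) Mr ⊃ LMr is axiom 5; it is valid on a frame exactly when R is euclidean. R is euclidean, so valid.
(C) axiom D: valid iff R is serial. R is serial — valid.
(D) r ⊃ Mr (the dual of axiom T) characterises the reflexive frames. R is reflexive — valid.

A, B, C, D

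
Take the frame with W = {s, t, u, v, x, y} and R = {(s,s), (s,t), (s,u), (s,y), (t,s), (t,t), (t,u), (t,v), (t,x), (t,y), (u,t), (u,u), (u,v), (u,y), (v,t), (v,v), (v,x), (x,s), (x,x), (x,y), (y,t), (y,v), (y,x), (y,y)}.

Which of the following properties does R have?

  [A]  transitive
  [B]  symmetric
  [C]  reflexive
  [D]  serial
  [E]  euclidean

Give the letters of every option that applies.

C, D

(A) not transitive: s R t and t R v but not s R v.
(B) not symmetric: s R u but not u R s.
(C) reflexive: each world relates to itself.
(D) serial: every world has an R-successor.
(E) not euclidean: s R u and s R s but not u R s.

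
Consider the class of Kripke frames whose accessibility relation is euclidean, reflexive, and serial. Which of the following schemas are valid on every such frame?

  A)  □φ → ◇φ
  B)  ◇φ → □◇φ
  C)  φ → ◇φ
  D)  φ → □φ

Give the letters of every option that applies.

A relation that is euclidean, reflexive, and serial is also symmetric and transitive.
(A) axiom D: valid iff R is serial. Every such R is serial — valid.
(B) axiom 5: valid iff R is euclidean. Every such R is euclidean — valid.
(C) the dual of axiom T: valid iff R is reflexive. Every such R is reflexive — valid.
(D) φ → □φ is equivalent to ◇p→p; it holds exactly when R ⊆ identity. Such an R need not be a subset of the identity — not valid.

A, B, C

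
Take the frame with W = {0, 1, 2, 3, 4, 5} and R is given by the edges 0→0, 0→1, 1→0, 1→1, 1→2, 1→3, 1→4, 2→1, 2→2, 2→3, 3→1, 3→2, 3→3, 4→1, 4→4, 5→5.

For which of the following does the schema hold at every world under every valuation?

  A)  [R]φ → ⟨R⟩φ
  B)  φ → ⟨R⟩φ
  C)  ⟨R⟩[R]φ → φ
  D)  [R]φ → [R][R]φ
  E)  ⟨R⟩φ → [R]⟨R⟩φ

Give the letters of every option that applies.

R is reflexive: each world relates to itself.
R is symmetric: every R-edge is matched by its reverse.
R is not transitive: 0 R 1 and 1 R 2 but not 0 R 2.
R is not euclidean: 1 R 0 and 1 R 2 but not 0 R 2.
R is serial: every world has an R-successor.
(A) [R]φ → ⟨R⟩φ is axiom D; it is valid on a frame exactly when R is serial. R is serial, so valid.
(B) φ → ⟨R⟩φ is the dual of axiom T, which corresponds to reflexivity. R is reflexive — valid.
(C) ⟨R⟩[R]φ → φ (the dual of axiom B) characterises the symmetric frames. R is symmetric — valid.
(D) [R]φ → [R][R]φ is axiom 4; it is valid on a frame exactly when R is transitive. R is not transitive, so not valid.
(E) ⟨R⟩φ → [R]⟨R⟩φ (axiom 5) characterises the euclidean frames. R is not euclidean — not valid.

A, B, C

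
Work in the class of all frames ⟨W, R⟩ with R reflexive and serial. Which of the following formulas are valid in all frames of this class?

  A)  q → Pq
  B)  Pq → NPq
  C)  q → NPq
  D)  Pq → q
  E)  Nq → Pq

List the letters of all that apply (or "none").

(A) q → Pq (the dual of axiom T) characterises the reflexive frames. Every such R is reflexive — valid.
(B) Pq → NPq (axiom 5) characterises the euclidean frames. Such an R need not be euclidean — not valid.
(C) q → NPq is axiom B; it is valid on a frame exactly when R is symmetric. Such an R need not be symmetric, so not valid.
(D) Pq → q (the converse of T) corresponds to R being a subset of the identity. Such an R need not be a subset of the identity, so not valid.
(E) Nq → Pq (axiom D) characterises the serial frames. Every such R is serial — valid.

A, E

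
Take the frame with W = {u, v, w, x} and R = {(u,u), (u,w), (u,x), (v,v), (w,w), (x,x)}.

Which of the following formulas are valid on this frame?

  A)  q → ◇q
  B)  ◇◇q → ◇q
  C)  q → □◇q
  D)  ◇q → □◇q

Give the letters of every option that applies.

A, B

R is reflexive: each world relates to itself.
R is not symmetric: u R w but not w R u.
R is transitive: R is closed under composition.
R is not euclidean: u R w and u R u but not w R u.
(A) q → ◇q (the dual of axiom T) characterises the reflexive frames. R is reflexive — valid.
(B) ◇◇q → ◇q is the dual of axiom 4, which corresponds to transitivity. R is transitive — valid.
(C) q → □◇q is axiom B, which corresponds to symmetry. R is not symmetric — not valid.
(D) ◇q → □◇q (axiom 5) characterises the euclidean frames. R is not euclidean — not valid.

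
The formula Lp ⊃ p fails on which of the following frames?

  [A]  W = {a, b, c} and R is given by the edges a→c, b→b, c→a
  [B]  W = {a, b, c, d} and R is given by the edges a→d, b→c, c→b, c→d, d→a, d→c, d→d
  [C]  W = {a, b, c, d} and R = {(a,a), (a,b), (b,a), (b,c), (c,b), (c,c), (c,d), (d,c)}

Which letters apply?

The schema Lp ⊃ p is axiom T; it is valid on a frame iff R is reflexive.
(A) R is not reflexive (not a R a), so the schema fails here.
(B) R is not reflexive (not a R a), so the schema fails here.
(C) R is not reflexive (not b R b), so the schema fails here.

A, B, C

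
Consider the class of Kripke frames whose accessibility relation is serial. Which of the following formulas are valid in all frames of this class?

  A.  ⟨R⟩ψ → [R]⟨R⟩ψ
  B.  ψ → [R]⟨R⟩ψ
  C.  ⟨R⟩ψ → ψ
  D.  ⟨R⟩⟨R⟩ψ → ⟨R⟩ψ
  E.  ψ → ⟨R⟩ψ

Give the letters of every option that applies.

none

(A) axiom 5: valid iff R is euclidean. Such an R need not be euclidean — not valid.
(B) ψ → [R]⟨R⟩ψ is axiom B; it is valid on a frame exactly when R is symmetric. Such an R need not be symmetric, so not valid.
(C) ⟨R⟩ψ → ψ (the converse of T) corresponds to R being a subset of the identity. Such an R need not be a subset of the identity, so not valid.
(D) the dual of axiom 4: valid iff R is transitive. Such an R need not be transitive — not valid.
(E) ψ → ⟨R⟩ψ is the dual of axiom T, which corresponds to reflexivity. Such an R need not be reflexive — not valid.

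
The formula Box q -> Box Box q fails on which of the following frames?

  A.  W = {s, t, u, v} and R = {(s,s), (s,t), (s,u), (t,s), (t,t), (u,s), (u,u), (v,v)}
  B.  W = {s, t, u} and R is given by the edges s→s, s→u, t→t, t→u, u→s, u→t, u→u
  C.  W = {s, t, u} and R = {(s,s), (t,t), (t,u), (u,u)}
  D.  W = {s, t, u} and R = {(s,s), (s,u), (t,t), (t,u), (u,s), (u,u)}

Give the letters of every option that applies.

The schema Box q -> Box Box q is axiom 4; it is valid on a frame iff R is transitive.
(A) R is not transitive (t R s and s R u but not t R u), so the schema fails here.
(B) R is not transitive (s R u and u R t but not s R t), so the schema fails here.
(C) R is transitive (R is closed under composition), so the schema is valid here.
(D) R is not transitive (t R u and u R s but not t R s), so the schema fails here.

A, B, D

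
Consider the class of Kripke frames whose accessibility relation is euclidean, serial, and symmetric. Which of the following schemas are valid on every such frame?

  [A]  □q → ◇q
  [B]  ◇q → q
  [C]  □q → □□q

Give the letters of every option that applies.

A, C

Serial, symmetric and euclidean together give transitive (from symmetry + euclidean) and then reflexive; the relation is an equivalence.
(A) □q → ◇q is axiom D, which corresponds to seriality. Every such R is serial — valid.
(B) ◇q → q is valid only on frames where every R-edge is a self-loop. Such an R need not be a subset of the identity — not valid.
(C) □q → □□q is axiom 4; it is valid on a frame exactly when R is transitive. Every such R is transitive, so valid.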